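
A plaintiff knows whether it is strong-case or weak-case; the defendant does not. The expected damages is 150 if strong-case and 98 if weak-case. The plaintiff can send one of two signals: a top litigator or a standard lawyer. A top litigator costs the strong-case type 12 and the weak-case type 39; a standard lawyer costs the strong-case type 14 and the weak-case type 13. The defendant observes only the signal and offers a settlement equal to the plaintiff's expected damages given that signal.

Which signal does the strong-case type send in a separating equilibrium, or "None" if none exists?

None

Try strong-case → top litigator, weak-case → standard lawyer:
  If types separate, top litigator earns payment 150 and standard lawyer earns 98.
  Strong-case: top litigator gives 150 − 12 = 138; standard lawyer gives 98 − 14 = 84. No deviation. ✓
  Weak-case: standard lawyer gives 98 − 13 = 85; top litigator gives 150 − 39 = 111. Would deviate. ✗
Try strong-case → standard lawyer, weak-case → top litigator:
  If types separate, standard lawyer earns payment 150 and top litigator earns 98.
  Strong-case: standard lawyer gives 150 − 14 = 136; top litigator gives 98 − 12 = 86. No deviation. ✓
  Weak-case: top litigator gives 98 − 39 = 59; standard lawyer gives 150 − 13 = 137. Would deviate. ✗
Neither assignment is incentive-compatible.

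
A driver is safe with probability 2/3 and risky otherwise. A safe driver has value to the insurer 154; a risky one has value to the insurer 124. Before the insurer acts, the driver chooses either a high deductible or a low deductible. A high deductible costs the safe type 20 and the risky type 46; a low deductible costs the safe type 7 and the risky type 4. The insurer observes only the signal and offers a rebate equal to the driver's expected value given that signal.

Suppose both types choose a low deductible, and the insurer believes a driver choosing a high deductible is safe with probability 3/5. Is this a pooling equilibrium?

Yes

On the equilibrium path (low deductible) the insurer holds the prior 2/3 and pays 2/3·154 + 1/3·124 = 144. Off-path (high deductible) belief 3/5 gives 3/5·154 + 2/5·124 = 142.
Safe: low deductible gives 144 − 7 = 137; high deductible gives 142 − 20 = 122. Stays. ✓
Risky: low deductible gives 144 − 4 = 140; high deductible gives 142 − 46 = 96. Stays. ✓
Beliefs are Bayes-consistent on-path and both types best-respond.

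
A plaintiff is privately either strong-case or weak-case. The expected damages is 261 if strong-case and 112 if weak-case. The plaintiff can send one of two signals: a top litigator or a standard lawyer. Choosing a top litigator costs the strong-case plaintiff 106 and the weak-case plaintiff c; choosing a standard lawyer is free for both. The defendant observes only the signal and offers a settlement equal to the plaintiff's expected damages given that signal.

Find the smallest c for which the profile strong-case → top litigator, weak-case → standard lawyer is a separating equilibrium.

149

Under separation: top litigator → strong-case (pays 261); standard lawyer → weak-case (pays 112).
Strong-case: 261 − 106 = 155 ≥ 112 − 0 = 112. Holds regardless of c. ✓
Weak-case: 112 − 0 ≥ 261 − c, so c ≥ 261 − 112 = 149.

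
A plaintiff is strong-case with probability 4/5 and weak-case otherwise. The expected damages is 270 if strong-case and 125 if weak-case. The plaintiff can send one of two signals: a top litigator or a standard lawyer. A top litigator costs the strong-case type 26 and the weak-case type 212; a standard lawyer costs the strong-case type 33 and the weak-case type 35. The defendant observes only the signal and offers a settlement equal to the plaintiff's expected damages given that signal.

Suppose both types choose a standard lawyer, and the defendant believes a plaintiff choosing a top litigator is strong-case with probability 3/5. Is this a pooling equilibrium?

Yes

On the equilibrium path (standard lawyer) the defendant holds the prior 4/5 and pays 4/5·270 + 1/5·125 = 241. Off-path (top litigator) belief 3/5 gives 3/5·270 + 2/5·125 = 212.
Strong-case: standard lawyer gives 241 − 33 = 208; top litigator gives 212 − 26 = 186. Stays. ✓
Weak-case: standard lawyer gives 241 − 35 = 206; top litigator gives 212 − 212 = 0. Stays. ✓
Beliefs are Bayes-consistent on-path and both types best-respond.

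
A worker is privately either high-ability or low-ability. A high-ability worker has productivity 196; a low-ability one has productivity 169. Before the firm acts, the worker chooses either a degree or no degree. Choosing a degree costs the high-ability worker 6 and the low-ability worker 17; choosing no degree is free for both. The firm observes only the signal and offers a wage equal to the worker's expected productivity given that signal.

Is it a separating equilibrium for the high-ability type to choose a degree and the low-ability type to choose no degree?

No

If types separate, degree earns payment 196 and no degree earns 169.
High-ability: degree gives 196 − 6 = 190; no degree gives 169 − 0 = 169. No deviation. ✓
Low-ability: no degree gives 169 − 0 = 169; degree gives 196 − 17 = 179. Would deviate. ✗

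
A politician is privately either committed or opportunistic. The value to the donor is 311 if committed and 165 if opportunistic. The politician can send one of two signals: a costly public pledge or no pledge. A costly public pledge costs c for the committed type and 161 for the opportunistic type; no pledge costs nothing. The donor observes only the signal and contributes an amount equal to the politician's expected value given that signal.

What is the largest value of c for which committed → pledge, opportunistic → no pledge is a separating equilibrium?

146

Under separation: pledge → committed (pays 311); no pledge → opportunistic (pays 165).
Opportunistic: 165 − 0 = 165 ≥ 311 − 161 = 150. Holds regardless of c. ✓
Committed: 311 − c ≥ 165 − 0, so c ≤ 311 − 165 = 146.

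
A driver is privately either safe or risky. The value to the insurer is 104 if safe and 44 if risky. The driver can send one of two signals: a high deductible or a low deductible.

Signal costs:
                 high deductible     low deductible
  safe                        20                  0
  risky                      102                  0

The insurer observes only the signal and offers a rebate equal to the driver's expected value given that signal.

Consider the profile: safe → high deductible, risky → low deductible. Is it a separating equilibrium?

If types separate, high deductible earns payment 104 and low deductible earns 44.
Safe: high deductible gives 104 − 20 = 84; low deductible gives 44 − 0 = 44. No deviation. ✓
Risky: low deductible gives 44 − 0 = 44; high deductible gives 104 − 102 = 2. No deviation. ✓
Neither type gains from mimicking the other.

Yes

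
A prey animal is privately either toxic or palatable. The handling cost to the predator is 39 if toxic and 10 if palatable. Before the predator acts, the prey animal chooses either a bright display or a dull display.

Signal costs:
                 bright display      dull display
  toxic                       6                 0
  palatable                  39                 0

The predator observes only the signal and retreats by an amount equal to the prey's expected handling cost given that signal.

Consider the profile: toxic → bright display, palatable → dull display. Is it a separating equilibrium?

Under separation the predator infers type exactly: bright display → toxic (pays 39), dull display → palatable (pays 10).
Toxic: bright display gives 39 − 6 = 33; dull display gives 10 − 0 = 10. No deviation. ✓
Palatable: dull display gives 10 − 0 = 10; bright display gives 39 − 39 = 0. No deviation. ✓
Both incentive constraints hold.

Yes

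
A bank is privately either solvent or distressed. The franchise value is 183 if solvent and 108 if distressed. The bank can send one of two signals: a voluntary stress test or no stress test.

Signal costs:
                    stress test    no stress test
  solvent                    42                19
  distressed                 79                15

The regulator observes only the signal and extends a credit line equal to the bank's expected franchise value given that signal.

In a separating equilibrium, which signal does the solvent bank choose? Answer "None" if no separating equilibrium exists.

Try solvent → stress test, distressed → no stress test:
  If types separate, stress test earns payment 183 and no stress test earns 108.
  Solvent: stress test gives 183 − 42 = 141; no stress test gives 108 − 19 = 89. No deviation. ✓
  Distressed: no stress test gives 108 − 15 = 93; stress test gives 183 − 79 = 104. Would deviate. ✗
Try solvent → no stress test, distressed → stress test:
  If types separate, no stress test earns payment 183 and stress test earns 108.
  Solvent: no stress test gives 183 − 19 = 164; stress test gives 108 − 42 = 66. No deviation. ✓
  Distressed: stress test gives 108 − 79 = 29; no stress test gives 183 − 15 = 168. Would deviate. ✗
Neither assignment is incentive-compatible.

None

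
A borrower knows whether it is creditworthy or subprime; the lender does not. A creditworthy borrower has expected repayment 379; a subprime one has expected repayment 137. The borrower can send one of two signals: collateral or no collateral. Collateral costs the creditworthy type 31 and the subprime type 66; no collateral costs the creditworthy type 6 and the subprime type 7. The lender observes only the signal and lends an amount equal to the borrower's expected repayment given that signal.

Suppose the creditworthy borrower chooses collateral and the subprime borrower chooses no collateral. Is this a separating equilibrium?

No

Under separation the lender infers type exactly: collateral → creditworthy (pays 379), no collateral → subprime (pays 137).
Creditworthy: collateral gives 379 − 31 = 348; no collateral gives 137 − 6 = 131. No deviation. ✓
Subprime: no collateral gives 137 − 7 = 130; collateral gives 379 − 66 = 313. Would deviate. ✗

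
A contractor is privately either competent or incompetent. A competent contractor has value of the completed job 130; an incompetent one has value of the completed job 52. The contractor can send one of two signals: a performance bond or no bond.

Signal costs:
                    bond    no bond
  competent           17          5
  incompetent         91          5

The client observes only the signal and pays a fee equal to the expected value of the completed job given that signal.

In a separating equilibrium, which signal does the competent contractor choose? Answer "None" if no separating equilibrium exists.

bond

Try competent → bond, incompetent → no bond:
  If types separate, bond earns payment 130 and no bond earns 52.
  Competent: bond gives 130 − 17 = 113; no bond gives 52 − 5 = 47. No deviation. ✓
  Incompetent: no bond gives 52 − 5 = 47; bond gives 130 − 91 = 39. No deviation. ✓
Both hold — the competent type sends bond.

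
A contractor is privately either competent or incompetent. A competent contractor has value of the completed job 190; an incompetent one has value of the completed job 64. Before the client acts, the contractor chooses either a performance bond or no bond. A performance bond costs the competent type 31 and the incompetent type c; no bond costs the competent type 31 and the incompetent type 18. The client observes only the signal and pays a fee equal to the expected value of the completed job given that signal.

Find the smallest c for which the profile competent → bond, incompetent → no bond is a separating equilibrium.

144

Under separation: bond → competent (pays 190); no bond → incompetent (pays 64).
Competent: 190 − 31 = 159 ≥ 64 − 31 = 33. Holds regardless of c. ✓
Incompetent: 64 − 18 ≥ 190 − c, so c ≥ 190 − 46 = 144.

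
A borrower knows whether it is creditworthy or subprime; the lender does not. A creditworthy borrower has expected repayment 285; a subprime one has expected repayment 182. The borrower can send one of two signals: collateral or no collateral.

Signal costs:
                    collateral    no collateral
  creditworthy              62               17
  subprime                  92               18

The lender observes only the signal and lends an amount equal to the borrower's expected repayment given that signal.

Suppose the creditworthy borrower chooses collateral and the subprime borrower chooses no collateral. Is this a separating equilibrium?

If types separate, collateral earns payment 285 and no collateral earns 182.
Creditworthy: collateral gives 285 − 62 = 223; no collateral gives 182 − 17 = 165. No deviation. ✓
Subprime: no collateral gives 182 − 18 = 164; collateral gives 285 − 92 = 193. Would deviate. ✗

No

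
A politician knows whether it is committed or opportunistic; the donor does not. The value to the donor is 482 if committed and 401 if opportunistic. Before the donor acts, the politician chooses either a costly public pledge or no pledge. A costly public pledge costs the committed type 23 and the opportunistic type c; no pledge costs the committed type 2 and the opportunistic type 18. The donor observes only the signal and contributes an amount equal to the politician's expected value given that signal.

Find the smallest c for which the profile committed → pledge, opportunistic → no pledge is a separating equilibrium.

99

Under separation: pledge → committed (pays 482); no pledge → opportunistic (pays 401).
Committed: 482 − 23 = 459 ≥ 401 − 2 = 399. Holds regardless of c. ✓
Opportunistic: 401 − 18 ≥ 482 − c, so c ≥ 482 − 383 = 99.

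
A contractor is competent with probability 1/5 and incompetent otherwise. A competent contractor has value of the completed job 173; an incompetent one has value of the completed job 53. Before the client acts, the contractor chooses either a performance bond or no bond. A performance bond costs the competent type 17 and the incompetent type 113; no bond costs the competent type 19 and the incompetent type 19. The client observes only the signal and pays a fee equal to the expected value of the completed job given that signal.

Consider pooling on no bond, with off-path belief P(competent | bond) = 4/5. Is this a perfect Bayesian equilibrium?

At the pooled signal (no bond) the client holds the prior 1/5 and pays 1/5·173 + 4/5·53 = 77. Off-path (bond) belief 4/5 gives 4/5·173 + 1/5·53 = 149.
Competent: no bond gives 77 − 19 = 58; bond gives 149 − 17 = 132. Deviates. ✗
Incompetent: no bond gives 77 − 19 = 58; bond gives 149 − 113 = 36. Stays. ✓

No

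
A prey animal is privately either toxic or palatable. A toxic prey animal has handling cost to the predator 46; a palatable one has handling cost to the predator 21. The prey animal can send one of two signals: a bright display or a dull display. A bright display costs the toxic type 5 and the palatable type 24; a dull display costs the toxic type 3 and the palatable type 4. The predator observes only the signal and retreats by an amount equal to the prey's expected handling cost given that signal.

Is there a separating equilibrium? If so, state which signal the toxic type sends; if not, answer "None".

None

Try toxic → bright display, palatable → dull display:
  If types separate, bright display earns payment 46 and dull display earns 21.
  Toxic: bright display gives 46 − 5 = 41; dull display gives 21 − 3 = 18. No deviation. ✓
  Palatable: dull display gives 21 − 4 = 17; bright display gives 46 − 24 = 22. Would deviate. ✗
Try toxic → dull display, palatable → bright display:
  If types separate, dull display earns payment 46 and bright display earns 21.
  Toxic: dull display gives 46 − 3 = 43; bright display gives 21 − 5 = 16. No deviation. ✓
  Palatable: bright display gives 21 − 24 = -3; dull display gives 46 − 4 = 42. Would deviate. ✗
Neither assignment is incentive-compatible.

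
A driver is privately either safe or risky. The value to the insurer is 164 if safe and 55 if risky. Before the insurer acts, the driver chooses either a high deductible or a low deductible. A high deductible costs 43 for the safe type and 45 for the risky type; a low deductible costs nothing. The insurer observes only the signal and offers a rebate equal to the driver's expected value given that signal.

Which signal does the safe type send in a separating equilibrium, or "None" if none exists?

None

Try safe → high deductible, risky → low deductible:
  Under separation the insurer infers type exactly: high deductible → safe (pays 164), low deductible → risky (pays 55).
  Safe: high deductible gives 164 − 43 = 121; low deductible gives 55 − 0 = 55. No deviation. ✓
  Risky: low deductible gives 55 − 0 = 55; high deductible gives 164 − 45 = 119. Would deviate. ✗
Try safe → low deductible, risky → high deductible:
  Under separation the insurer infers type exactly: low deductible → safe (pays 164), high deductible → risky (pays 55).
  Safe: low deductible gives 164 − 0 = 164; high deductible gives 55 − 43 = 12. No deviation. ✓
  Risky: high deductible gives 55 − 45 = 10; low deductible gives 164 − 0 = 164. Would deviate. ✗
Neither assignment is incentive-compatible.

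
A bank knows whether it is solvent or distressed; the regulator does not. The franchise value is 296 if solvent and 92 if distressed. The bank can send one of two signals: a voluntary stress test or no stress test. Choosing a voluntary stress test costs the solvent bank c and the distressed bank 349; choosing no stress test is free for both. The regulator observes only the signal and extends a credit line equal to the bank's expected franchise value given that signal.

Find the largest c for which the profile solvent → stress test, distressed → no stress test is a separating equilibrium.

204

Under separation: stress test → solvent (pays 296); no stress test → distressed (pays 92).
Distressed: 92 − 0 = 92 ≥ 296 − 349 = -53. Holds regardless of c. ✓
Solvent: 296 − c ≥ 92 − 0, so c ≤ 296 − 92 = 204.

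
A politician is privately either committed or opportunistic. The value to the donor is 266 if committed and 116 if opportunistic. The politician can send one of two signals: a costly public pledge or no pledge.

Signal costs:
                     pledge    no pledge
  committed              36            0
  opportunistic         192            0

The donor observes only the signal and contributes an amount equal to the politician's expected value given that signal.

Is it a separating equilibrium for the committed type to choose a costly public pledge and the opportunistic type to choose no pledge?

If types separate, pledge earns payment 266 and no pledge earns 116.
Committed: pledge gives 266 − 36 = 230; no pledge gives 116 − 0 = 116. No deviation. ✓
Opportunistic: no pledge gives 116 − 0 = 116; pledge gives 266 − 192 = 74. No deviation. ✓
Both incentive constraints hold.

Yes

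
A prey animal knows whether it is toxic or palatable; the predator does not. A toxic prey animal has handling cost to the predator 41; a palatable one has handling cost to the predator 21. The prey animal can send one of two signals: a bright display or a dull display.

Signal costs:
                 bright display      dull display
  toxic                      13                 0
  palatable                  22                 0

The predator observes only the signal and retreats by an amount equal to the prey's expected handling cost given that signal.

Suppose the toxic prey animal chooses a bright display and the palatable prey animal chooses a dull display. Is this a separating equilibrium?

Under separation the predator infers type exactly: bright display → toxic (pays 41), dull display → palatable (pays 21).
Toxic: bright display gives 41 − 13 = 28; dull display gives 21 − 0 = 21. No deviation. ✓
Palatable: dull display gives 21 − 0 = 21; bright display gives 41 − 22 = 19. No deviation. ✓
Neither type gains from mimicking the other.

Yes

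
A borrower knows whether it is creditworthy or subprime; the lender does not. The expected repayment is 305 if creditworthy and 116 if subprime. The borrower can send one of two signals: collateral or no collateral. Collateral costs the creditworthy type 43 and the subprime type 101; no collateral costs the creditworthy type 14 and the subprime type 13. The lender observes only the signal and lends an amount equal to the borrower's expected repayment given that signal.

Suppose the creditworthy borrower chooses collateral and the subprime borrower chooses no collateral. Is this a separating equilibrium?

No

If types separate, collateral earns payment 305 and no collateral earns 116.
Creditworthy: collateral gives 305 − 43 = 262; no collateral gives 116 − 14 = 102. No deviation. ✓
Subprime: no collateral gives 116 − 13 = 103; collateral gives 305 − 101 = 204. Would deviate. ✗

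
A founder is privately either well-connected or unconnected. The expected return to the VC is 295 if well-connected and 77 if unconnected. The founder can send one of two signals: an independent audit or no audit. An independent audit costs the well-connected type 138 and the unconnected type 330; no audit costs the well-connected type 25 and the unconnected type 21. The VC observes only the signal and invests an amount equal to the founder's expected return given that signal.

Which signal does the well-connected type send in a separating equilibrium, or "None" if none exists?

audit

Try well-connected → audit, unconnected → no audit:
  Under separation the VC infers type exactly: audit → well-connected (pays 295), no audit → unconnected (pays 77).
  Well-connected: audit gives 295 − 138 = 157; no audit gives 77 − 25 = 52. No deviation. ✓
  Unconnected: no audit gives 77 − 21 = 56; audit gives 295 − 330 = -35. No deviation. ✓
Both hold — the well-connected type sends audit.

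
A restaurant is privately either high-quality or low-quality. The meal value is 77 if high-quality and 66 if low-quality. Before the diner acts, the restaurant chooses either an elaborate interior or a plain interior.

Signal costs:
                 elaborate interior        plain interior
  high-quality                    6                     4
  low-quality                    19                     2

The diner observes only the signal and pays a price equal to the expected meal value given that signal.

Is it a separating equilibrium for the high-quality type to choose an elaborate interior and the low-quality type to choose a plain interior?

Yes

Under separation the diner infers type exactly: elaborate interior → high-quality (pays 77), plain interior → low-quality (pays 66).
High-quality: elaborate interior gives 77 − 6 = 71; plain interior gives 66 − 4 = 62. No deviation. ✓
Low-quality: plain interior gives 66 − 2 = 64; elaborate interior gives 77 − 19 = 58. No deviation. ✓
Both incentive constraints hold.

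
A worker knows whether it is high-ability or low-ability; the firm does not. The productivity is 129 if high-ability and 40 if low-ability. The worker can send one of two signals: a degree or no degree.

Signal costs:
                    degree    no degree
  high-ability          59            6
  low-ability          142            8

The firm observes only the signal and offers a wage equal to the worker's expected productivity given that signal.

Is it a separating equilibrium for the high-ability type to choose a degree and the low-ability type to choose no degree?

Yes

Under separation the firm infers type exactly: degree → high-ability (pays 129), no degree → low-ability (pays 40).
High-ability: degree gives 129 − 59 = 70; no degree gives 40 − 6 = 34. No deviation. ✓
Low-ability: no degree gives 40 − 8 = 32; degree gives 129 − 142 = -13. No deviation. ✓
Neither type gains from mimicking the other.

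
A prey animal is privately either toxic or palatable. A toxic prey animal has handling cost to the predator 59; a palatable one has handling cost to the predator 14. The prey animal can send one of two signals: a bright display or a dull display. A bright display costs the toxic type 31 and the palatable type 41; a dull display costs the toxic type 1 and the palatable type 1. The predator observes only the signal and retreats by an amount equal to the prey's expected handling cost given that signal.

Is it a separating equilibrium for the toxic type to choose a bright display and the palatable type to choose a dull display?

No

If types separate, bright display earns payment 59 and dull display earns 14.
Toxic: bright display gives 59 − 31 = 28; dull display gives 14 − 1 = 13. No deviation. ✓
Palatable: dull display gives 14 − 1 = 13; bright display gives 59 − 41 = 18. Would deviate. ✗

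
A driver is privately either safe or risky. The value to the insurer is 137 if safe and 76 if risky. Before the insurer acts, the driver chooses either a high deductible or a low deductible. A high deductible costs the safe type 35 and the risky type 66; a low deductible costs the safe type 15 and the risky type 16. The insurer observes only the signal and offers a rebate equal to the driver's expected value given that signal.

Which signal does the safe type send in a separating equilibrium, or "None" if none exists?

Try safe → high deductible, risky → low deductible:
  If types separate, high deductible earns payment 137 and low deductible earns 76.
  Safe: high deductible gives 137 − 35 = 102; low deductible gives 76 − 15 = 61. No deviation. ✓
  Risky: low deductible gives 76 − 16 = 60; high deductible gives 137 − 66 = 71. Would deviate. ✗
Try safe → low deductible, risky → high deductible:
  If types separate, low deductible earns payment 137 and high deductible earns 76.
  Safe: low deductible gives 137 − 15 = 122; high deductible gives 76 − 35 = 41. No deviation. ✓
  Risky: high deductible gives 76 − 66 = 10; low deductible gives 137 − 16 = 121. Would deviate. ✗
Neither assignment is incentive-compatible.

None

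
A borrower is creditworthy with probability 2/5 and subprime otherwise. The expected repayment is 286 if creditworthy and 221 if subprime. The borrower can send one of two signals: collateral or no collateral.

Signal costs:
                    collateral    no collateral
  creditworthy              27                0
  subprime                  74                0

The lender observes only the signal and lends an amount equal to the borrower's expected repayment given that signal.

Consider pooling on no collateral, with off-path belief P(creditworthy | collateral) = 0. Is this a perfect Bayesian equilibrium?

At the pooled signal (no collateral) the lender holds the prior 2/5 and pays 2/5·286 + 3/5·221 = 247. Off-path (collateral) belief 0 gives 0·286 + 1·221 = 221.
Creditworthy: no collateral gives 247 − 0 = 247; collateral gives 221 − 27 = 194. Stays. ✓
Subprime: no collateral gives 247 − 0 = 247; collateral gives 221 − 74 = 147. Stays. ✓

Yes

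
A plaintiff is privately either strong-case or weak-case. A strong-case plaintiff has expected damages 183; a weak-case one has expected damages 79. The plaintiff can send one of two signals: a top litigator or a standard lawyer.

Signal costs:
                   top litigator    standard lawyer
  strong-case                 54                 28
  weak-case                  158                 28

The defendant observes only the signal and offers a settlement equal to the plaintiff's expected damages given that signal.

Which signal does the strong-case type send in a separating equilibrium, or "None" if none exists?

Try strong-case → top litigator, weak-case → standard lawyer:
  If types separate, top litigator earns payment 183 and standard lawyer earns 79.
  Strong-case: top litigator gives 183 − 54 = 129; standard lawyer gives 79 − 28 = 51. No deviation. ✓
  Weak-case: standard lawyer gives 79 − 28 = 51; top litigator gives 183 − 158 = 25. No deviation. ✓
Both hold — the strong-case type sends top litigator.

top litigator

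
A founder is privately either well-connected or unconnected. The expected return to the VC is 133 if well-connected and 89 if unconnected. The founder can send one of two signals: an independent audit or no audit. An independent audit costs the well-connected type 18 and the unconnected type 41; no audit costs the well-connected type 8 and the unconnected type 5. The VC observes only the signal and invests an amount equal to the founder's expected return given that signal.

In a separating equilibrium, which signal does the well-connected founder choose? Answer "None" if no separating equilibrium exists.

Try well-connected → audit, unconnected → no audit:
  Under separation the VC infers type exactly: audit → well-connected (pays 133), no audit → unconnected (pays 89).
  Well-connected: audit gives 133 − 18 = 115; no audit gives 89 − 8 = 81. No deviation. ✓
  Unconnected: no audit gives 89 − 5 = 84; audit gives 133 − 41 = 92. Would deviate. ✗
Try well-connected → no audit, unconnected → audit:
  Under separation the VC infers type exactly: no audit → well-connected (pays 133), audit → unconnected (pays 89).
  Well-connected: no audit gives 133 − 8 = 125; audit gives 89 − 18 = 71. No deviation. ✓
  Unconnected: audit gives 89 − 41 = 48; no audit gives 133 − 5 = 128. Would deviate. ✗
Neither assignment is incentive-compatible.

None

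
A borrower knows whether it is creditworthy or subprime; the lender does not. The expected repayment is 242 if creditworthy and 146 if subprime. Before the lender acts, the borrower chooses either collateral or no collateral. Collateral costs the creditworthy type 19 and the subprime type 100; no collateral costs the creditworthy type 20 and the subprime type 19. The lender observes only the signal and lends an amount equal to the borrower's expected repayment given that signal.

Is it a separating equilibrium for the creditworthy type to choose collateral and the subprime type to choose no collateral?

No

If types separate, collateral earns payment 242 and no collateral earns 146.
Creditworthy: collateral gives 242 − 19 = 223; no collateral gives 146 − 20 = 126. No deviation. ✓
Subprime: no collateral gives 146 − 19 = 127; collateral gives 242 − 100 = 142. Would deviate. ✗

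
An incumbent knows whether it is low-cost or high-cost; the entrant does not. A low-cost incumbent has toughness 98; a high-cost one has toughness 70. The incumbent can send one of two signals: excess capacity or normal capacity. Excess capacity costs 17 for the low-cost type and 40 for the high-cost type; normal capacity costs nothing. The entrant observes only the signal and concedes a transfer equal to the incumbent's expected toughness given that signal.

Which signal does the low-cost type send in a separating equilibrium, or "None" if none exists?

excess capacity

Try low-cost → excess capacity, high-cost → normal capacity:
  If types separate, excess capacity earns payment 98 and normal capacity earns 70.
  Low-cost: excess capacity gives 98 − 17 = 81; normal capacity gives 70 − 0 = 70. No deviation. ✓
  High-cost: normal capacity gives 70 − 0 = 70; excess capacity gives 98 − 40 = 58. No deviation. ✓
Both hold — the low-cost type sends excess capacity.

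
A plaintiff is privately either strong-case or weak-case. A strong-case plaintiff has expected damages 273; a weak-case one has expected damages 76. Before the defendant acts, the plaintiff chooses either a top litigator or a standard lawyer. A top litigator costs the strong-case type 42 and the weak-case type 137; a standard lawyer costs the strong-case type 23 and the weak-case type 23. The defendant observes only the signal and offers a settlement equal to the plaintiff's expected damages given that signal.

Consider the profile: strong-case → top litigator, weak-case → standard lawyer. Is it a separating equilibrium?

No

If types separate, top litigator earns payment 273 and standard lawyer earns 76.
Strong-case: top litigator gives 273 − 42 = 231; standard lawyer gives 76 − 23 = 53. No deviation. ✓
Weak-case: standard lawyer gives 76 − 23 = 53; top litigator gives 273 − 137 = 136. Would deviate. ✗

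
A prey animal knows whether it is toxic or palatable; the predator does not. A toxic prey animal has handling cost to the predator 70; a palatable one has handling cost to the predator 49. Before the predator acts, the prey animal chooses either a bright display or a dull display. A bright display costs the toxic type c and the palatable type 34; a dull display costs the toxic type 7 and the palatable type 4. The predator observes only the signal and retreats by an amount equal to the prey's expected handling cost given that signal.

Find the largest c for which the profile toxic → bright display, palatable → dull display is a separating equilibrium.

Under separation: bright display → toxic (pays 70); dull display → palatable (pays 49).
Palatable: 49 − 4 = 45 ≥ 70 − 34 = 36. Holds regardless of c. ✓
Toxic: 70 − c ≥ 49 − 7, so c ≤ 70 − 42 = 28.

28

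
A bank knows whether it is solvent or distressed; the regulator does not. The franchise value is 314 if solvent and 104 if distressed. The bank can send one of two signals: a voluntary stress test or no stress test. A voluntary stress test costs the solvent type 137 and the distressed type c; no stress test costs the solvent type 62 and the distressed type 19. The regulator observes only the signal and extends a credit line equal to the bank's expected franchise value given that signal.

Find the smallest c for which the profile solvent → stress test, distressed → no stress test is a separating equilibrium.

229

Under separation: stress test → solvent (pays 314); no stress test → distressed (pays 104).
Solvent: 314 − 137 = 177 ≥ 104 − 62 = 42. Holds regardless of c. ✓
Distressed: 104 − 19 ≥ 314 − c, so c ≥ 314 − 85 = 229.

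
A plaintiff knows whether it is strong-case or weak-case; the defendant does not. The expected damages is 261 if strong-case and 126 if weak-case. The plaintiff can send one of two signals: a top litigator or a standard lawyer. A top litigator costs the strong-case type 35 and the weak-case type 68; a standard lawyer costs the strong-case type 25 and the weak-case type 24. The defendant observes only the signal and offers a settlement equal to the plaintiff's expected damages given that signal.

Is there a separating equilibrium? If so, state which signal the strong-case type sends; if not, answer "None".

Try strong-case → top litigator, weak-case → standard lawyer:
  If types separate, top litigator earns payment 261 and standard lawyer earns 126.
  Strong-case: top litigator gives 261 − 35 = 226; standard lawyer gives 126 − 25 = 101. No deviation. ✓
  Weak-case: standard lawyer gives 126 − 24 = 102; top litigator gives 261 − 68 = 193. Would deviate. ✗
Try strong-case → standard lawyer, weak-case → top litigator:
  If types separate, standard lawyer earns payment 261 and top litigator earns 126.
  Strong-case: standard lawyer gives 261 − 25 = 236; top litigator gives 126 − 35 = 91. No deviation. ✓
  Weak-case: top litigator gives 126 − 68 = 58; standard lawyer gives 261 − 24 = 237. Would deviate. ✗
Neither assignment is incentive-compatible.

None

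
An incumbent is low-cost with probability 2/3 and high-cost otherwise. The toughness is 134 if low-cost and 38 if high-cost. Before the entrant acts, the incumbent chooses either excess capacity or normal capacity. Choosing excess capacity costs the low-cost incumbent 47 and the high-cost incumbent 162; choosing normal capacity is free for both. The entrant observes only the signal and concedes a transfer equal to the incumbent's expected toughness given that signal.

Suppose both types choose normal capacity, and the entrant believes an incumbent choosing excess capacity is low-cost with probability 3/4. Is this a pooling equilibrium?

Yes

At the pooled signal (normal capacity) the entrant holds the prior 2/3 and pays 2/3·134 + 1/3·38 = 102. Off-path (excess capacity) belief 3/4 gives 3/4·134 + 1/4·38 = 110.
Low-cost: normal capacity gives 102 − 0 = 102; excess capacity gives 110 − 47 = 63. Stays. ✓
High-cost: normal capacity gives 102 − 0 = 102; excess capacity gives 110 − 162 = -52. Stays. ✓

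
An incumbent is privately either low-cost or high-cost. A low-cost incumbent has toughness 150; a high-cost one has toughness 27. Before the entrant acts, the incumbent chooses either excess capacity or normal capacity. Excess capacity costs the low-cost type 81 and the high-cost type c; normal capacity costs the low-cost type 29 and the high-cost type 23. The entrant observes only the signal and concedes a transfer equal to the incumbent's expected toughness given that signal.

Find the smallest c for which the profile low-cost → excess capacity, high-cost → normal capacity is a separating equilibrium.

Under separation: excess capacity → low-cost (pays 150); normal capacity → high-cost (pays 27).
Low-cost: 150 − 81 = 69 ≥ 27 − 29 = -2. Holds regardless of c. ✓
High-cost: 27 − 23 ≥ 150 − c, so c ≥ 150 − 4 = 146.

146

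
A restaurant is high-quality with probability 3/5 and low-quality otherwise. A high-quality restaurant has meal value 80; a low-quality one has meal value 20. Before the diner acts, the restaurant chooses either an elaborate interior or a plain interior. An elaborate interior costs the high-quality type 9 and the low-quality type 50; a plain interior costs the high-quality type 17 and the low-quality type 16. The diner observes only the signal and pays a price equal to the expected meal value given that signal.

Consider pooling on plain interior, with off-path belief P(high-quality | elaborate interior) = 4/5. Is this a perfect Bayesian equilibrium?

No

At the pooled signal (plain interior) the diner holds the prior 3/5 and pays 3/5·80 + 2/5·20 = 56. Off-path (elaborate interior) belief 4/5 gives 4/5·80 + 1/5·20 = 68.
High-quality: plain interior gives 56 − 17 = 39; elaborate interior gives 68 − 9 = 59. Deviates. ✗
Low-quality: plain interior gives 56 − 16 = 40; elaborate interior gives 68 − 50 = 18. Stays. ✓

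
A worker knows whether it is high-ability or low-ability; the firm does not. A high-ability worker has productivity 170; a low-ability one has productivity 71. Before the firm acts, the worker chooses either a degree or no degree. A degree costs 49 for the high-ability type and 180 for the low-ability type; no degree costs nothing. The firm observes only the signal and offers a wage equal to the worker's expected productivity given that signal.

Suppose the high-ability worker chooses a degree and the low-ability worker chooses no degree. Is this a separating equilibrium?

If types separate, degree earns payment 170 and no degree earns 71.
High-ability: degree gives 170 − 49 = 121; no degree gives 71 − 0 = 71. No deviation. ✓
Low-ability: no degree gives 71 − 0 = 71; degree gives 170 − 180 = -10. No deviation. ✓
Neither type gains from mimicking the other.

Yes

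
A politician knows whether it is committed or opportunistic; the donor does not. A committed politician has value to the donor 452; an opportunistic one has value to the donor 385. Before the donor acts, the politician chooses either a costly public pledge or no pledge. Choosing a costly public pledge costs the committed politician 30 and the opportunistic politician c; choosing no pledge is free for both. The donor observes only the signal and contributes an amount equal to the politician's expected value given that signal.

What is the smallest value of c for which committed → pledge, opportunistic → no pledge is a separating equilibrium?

Under separation: pledge → committed (pays 452); no pledge → opportunistic (pays 385).
Committed: 452 − 30 = 422 ≥ 385 − 0 = 385. Holds regardless of c. ✓
Opportunistic: 385 − 0 ≥ 452 − c, so c ≥ 452 − 385 = 67.

67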